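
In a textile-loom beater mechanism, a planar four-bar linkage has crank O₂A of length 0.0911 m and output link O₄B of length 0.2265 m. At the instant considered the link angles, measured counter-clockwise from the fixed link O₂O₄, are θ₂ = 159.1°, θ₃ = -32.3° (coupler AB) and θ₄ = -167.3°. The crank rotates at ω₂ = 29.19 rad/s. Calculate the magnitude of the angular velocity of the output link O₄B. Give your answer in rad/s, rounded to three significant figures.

3.28

ω₂ = 29.19 rad/s
Differentiating the loop-closure r₂e^{iθ₂}+r₃e^{iθ₃}=r₁+r₄e^{iθ₄} gives r₂ω₂e^{iθ₂}+r₃ω₃e^{iθ₃}=r₄ω₄e^{iθ₄}.
Eliminating the other unknown: ω₄ = r₂ω₂ sin(θ₂−θ₃) / [r₄ sin(θ₄−θ₃)].
Numerator sine = -0.19766; denominator sine = -0.70711.
Result = 0.0911·29.19·(-0.19766) / (0.2265·(-0.70711)) = +3.2818 rad/s; magnitude 3.2818 rad/s.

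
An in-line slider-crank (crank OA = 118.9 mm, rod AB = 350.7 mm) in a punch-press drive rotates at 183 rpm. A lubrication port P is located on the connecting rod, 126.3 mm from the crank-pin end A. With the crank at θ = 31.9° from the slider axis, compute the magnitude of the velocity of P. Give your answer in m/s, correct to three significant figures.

1.82

ω = 19.16 rad/s.  Crank-pin speed |V_A| = rω = 2.2786 m/s, perpendicular to OA.
Rod angle: sinφ = −(r/L) sinθ ⇒ φ = -10.321°; ω_rod = −rω cosθ/√(L²−r²sin²θ) = -5.6066 rad/s.
V_P = V_A + ω_rod × AP, with AP = 0.1263 m along the rod.
Components: V_Px = −rω sinθ − a·ω_rod·sinφ = -1.3309 m/s;  V_Py = rω cosθ + a·ω_rod·cosφ = +1.2378 m/s.
|V_P| = √(V_Px² + V_Py²) = 1.8176 m/s.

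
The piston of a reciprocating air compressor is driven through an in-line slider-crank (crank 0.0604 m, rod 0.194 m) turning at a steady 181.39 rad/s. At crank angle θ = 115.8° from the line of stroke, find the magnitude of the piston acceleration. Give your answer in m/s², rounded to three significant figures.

1250

ω = 181.4 rad/s
x(θ) = r cosθ + √(L² − r² sin²θ); with ω constant, a = ω²·d²x/dθ².
d²x/dθ² = −r cosθ − r²(cos2θ)/√u − r⁴ sin²2θ/(4u^{3/2}),  u = L² − r² sin²θ = 0.0346789 m².
Substituting r = 0.0604 m, L = 0.194 m, θ = 115.8°: d²x/dθ² = +0.03814 m.
a = ω²·d²x/dθ² = (181.4)²·(+0.03814) = +1254.9 m/s²;  |a| = 1254.9 m/s².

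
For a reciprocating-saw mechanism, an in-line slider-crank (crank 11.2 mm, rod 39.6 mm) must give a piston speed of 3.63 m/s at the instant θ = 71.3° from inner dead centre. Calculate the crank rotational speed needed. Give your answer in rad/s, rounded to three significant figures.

For an in-line slider-crank, |v_piston| = rω|sinθ|·[1 + r cosθ/√(L² − r² sin²θ)].
With r = 0.0112 m, L = 0.0396 m, θ = 71.3°: the bracketed kinematic factor |dx/dθ| = 0.011607 m.
ω = v/|dx/dθ| = 3.63/0.011607 = 312.74 rad/s.

313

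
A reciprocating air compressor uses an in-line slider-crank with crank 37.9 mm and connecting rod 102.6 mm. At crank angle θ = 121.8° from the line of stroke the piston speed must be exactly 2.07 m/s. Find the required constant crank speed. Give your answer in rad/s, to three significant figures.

80.8

For an in-line slider-crank, |v_piston| = rω|sinθ|·[1 + r cosθ/√(L² − r² sin²θ)].
With r = 0.0379 m, L = 0.1026 m, θ = 121.8°: the bracketed kinematic factor |dx/dθ| = 0.025607 m.
ω = v/|dx/dθ| = 2.07/0.025607 = 80.837 rad/s.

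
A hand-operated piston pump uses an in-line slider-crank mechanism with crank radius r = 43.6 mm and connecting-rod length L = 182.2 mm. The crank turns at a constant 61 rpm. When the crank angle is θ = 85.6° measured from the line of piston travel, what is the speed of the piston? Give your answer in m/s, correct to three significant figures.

0.283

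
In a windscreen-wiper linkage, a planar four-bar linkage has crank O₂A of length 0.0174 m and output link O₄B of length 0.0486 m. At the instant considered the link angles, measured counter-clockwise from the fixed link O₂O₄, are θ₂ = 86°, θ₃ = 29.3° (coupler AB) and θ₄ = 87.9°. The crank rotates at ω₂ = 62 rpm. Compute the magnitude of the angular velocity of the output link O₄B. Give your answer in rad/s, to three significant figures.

2.28

ω₂ = 6.493 rad/s (from 62 rpm).
Differentiating the loop-closure r₂e^{iθ₂}+r₃e^{iθ₃}=r₁+r₄e^{iθ₄} gives r₂ω₂e^{iθ₂}+r₃ω₃e^{iθ₃}=r₄ω₄e^{iθ₄}.
Eliminating the other unknown: ω₄ = r₂ω₂ sin(θ₂−θ₃) / [r₄ sin(θ₄−θ₃)].
Numerator sine = +0.83581; denominator sine = +0.85355.
Result = 0.0174·6.493·(+0.83581) / (0.0486·(+0.85355)) = +2.2762 rad/s; magnitude 2.2762 rad/s.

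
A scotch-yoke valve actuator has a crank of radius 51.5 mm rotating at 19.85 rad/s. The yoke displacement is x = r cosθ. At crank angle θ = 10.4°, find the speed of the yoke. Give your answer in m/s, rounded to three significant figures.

ω = 19.85 rad/s
x = r cosθ ⇒ ẋ = −rω sinθ.
|v| = rω|sinθ| = 0.0515·19.85·|sin 10.4°| = 0.18454 m/s.

0.185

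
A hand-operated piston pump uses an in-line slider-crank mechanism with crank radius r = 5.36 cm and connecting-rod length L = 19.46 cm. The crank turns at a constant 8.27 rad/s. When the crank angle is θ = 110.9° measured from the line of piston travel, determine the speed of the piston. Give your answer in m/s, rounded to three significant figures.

ω = 8.27 rad/s
For an in-line slider-crank, x = r cosθ + √(L² − r² sin²θ), so v = −rω sinθ·[1 + r cosθ/√(L² − r² sin²θ)].
With r = 0.0536 m, L = 0.1946 m, θ = 110.9°: √(L² − r² sin²θ) = 0.18805 m.
v = −0.0536·8.27·0.93420·[1 + 0.0536·-0.35674/0.18805] = -0.372 m/s.
|v| = 0.372 m/s.

0.372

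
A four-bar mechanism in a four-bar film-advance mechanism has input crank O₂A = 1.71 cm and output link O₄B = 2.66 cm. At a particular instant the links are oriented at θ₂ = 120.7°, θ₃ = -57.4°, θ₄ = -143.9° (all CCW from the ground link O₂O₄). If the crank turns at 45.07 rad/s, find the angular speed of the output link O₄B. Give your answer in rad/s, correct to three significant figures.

ω₂ = 45.07 rad/s
Differentiating the loop-closure r₂e^{iθ₂}+r₃e^{iθ₃}=r₁+r₄e^{iθ₄} gives r₂ω₂e^{iθ₂}+r₃ω₃e^{iθ₃}=r₄ω₄e^{iθ₄}.
Eliminating the other unknown: ω₄ = r₂ω₂ sin(θ₂−θ₃) / [r₄ sin(θ₄−θ₃)].
Numerator sine = +0.03316; denominator sine = -0.99813.
Result = 0.0171·45.07·(+0.03316) / (0.0266·(-0.99813)) = -0.96242 rad/s; magnitude 0.96242 rad/s.

0.962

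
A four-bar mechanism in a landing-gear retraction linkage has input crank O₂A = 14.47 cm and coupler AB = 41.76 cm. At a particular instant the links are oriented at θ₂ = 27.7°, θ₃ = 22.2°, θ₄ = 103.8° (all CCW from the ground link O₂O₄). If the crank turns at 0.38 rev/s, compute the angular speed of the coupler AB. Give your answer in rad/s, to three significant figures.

0.812

ω₂ = 2.388 rad/s (from 0.38 rev/s).
Differentiating the loop-closure r₂e^{iθ₂}+r₃e^{iθ₃}=r₁+r₄e^{iθ₄} gives r₂ω₂e^{iθ₂}+r₃ω₃e^{iθ₃}=r₄ω₄e^{iθ₄}.
Eliminating the other unknown: ω₃ = r₂ω₂ sin(θ₄−θ₂) / [r₃ sin(θ₃−θ₄)].
Numerator sine = +0.97072; denominator sine = -0.98927.
Result = 0.1447·2.388·(+0.97072) / (0.4176·(-0.98927)) = -0.8118 rad/s; magnitude 0.8118 rad/s.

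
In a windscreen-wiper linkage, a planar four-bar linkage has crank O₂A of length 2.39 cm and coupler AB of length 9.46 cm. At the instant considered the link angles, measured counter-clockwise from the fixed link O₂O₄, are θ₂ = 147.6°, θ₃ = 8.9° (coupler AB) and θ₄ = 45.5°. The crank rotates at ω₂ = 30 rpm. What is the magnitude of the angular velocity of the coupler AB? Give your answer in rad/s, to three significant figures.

1.30

ω₂ = 3.142 rad/s (from 30 rpm).
Differentiating the loop-closure r₂e^{iθ₂}+r₃e^{iθ₃}=r₁+r₄e^{iθ₄} gives r₂ω₂e^{iθ₂}+r₃ω₃e^{iθ₃}=r₄ω₄e^{iθ₄}.
Eliminating the other unknown: ω₃ = r₂ω₂ sin(θ₄−θ₂) / [r₃ sin(θ₃−θ₄)].
Numerator sine = -0.97778; denominator sine = -0.59622.
Result = 0.0239·3.142·(-0.97778) / (0.0946·(-0.59622)) = +1.3016 rad/s; magnitude 1.3016 rad/s.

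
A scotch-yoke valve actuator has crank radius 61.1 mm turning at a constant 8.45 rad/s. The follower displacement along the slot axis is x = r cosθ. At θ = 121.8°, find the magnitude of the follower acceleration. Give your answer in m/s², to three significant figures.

ω = 8.45 rad/s
x = r cosθ ⇒ ẍ = −rω² cosθ (ω constant).
|a| = rω²|cosθ| = 0.0611·(8.45)²·|cos 121.8°| = 2.2989 m/s².

2.30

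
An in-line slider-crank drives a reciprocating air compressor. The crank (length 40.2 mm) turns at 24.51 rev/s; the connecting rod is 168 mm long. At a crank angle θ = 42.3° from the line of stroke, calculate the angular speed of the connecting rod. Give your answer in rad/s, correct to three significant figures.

ω = 154 rad/s (converted from 24.51 rev/s).
The rod makes angle φ with the slider axis where L sinφ = r sinθ; differentiating, L cosφ·φ̇ = r ω cosθ.
L cosφ = √(L² − r² sin²θ) = 0.16581 m.
|ω_rod| = r ω |cosθ| / √(L² − r² sin²θ) = 0.0402·154·0.73963/0.16581 = 27.616 rad/s.

27.6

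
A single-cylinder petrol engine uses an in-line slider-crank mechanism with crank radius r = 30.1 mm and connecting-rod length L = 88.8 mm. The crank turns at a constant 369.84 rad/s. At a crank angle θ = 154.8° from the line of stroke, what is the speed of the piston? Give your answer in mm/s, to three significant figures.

3270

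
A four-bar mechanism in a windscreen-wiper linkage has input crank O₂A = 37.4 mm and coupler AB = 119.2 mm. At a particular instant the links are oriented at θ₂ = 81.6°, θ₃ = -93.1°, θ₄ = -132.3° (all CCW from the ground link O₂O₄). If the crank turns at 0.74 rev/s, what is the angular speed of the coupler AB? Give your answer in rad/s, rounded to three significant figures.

1.29

ω₂ = 4.65 rad/s (from 0.74 rev/s).
Differentiating the loop-closure r₂e^{iθ₂}+r₃e^{iθ₃}=r₁+r₄e^{iθ₄} gives r₂ω₂e^{iθ₂}+r₃ω₃e^{iθ₃}=r₄ω₄e^{iθ₄}.
Eliminating the other unknown: ω₃ = r₂ω₂ sin(θ₄−θ₂) / [r₃ sin(θ₃−θ₄)].
Numerator sine = +0.55775; denominator sine = +0.63203.
Result = 0.0374·4.65·(+0.55775) / (0.1192·(+0.63203)) = +1.2874 rad/s; magnitude 1.2874 rad/s.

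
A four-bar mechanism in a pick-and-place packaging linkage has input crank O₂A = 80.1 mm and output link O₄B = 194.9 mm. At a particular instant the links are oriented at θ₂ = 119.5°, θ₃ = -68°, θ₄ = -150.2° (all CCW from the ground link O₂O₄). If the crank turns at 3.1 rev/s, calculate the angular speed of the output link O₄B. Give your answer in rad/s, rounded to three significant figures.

1.05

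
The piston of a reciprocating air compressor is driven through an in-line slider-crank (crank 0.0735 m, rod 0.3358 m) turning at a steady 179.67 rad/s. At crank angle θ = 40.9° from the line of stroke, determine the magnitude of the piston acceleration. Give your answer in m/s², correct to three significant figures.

1870

ω = 179.7 rad/s
x(θ) = r cosθ + √(L² − r² sin²θ); with ω constant, a = ω²·d²x/dθ².
d²x/dθ² = −r cosθ − r²(cos2θ)/√u − r⁴ sin²2θ/(4u^{3/2}),  u = L² − r² sin²θ = 0.110446 m².
Substituting r = 0.0735 m, L = 0.3358 m, θ = 40.9°: d²x/dθ² = -0.058068 m.
a = ω²·d²x/dθ² = (179.7)²·(-0.058068) = -1874.5 m/s²;  |a| = 1874.5 m/s².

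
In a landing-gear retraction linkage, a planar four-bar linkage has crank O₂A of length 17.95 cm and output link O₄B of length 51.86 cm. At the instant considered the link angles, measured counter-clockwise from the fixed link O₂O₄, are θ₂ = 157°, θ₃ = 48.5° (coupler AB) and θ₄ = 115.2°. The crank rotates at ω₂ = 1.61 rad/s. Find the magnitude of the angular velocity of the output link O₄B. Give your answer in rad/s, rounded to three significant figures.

0.575

ω₂ = 1.61 rad/s
Differentiating the loop-closure r₂e^{iθ₂}+r₃e^{iθ₃}=r₁+r₄e^{iθ₄} gives r₂ω₂e^{iθ₂}+r₃ω₃e^{iθ₃}=r₄ω₄e^{iθ₄}.
Eliminating the other unknown: ω₄ = r₂ω₂ sin(θ₂−θ₃) / [r₄ sin(θ₄−θ₃)].
Numerator sine = +0.94832; denominator sine = +0.91845.
Result = 0.1795·1.61·(+0.94832) / (0.5186·(+0.91845)) = +0.57539 rad/s; magnitude 0.57539 rad/s.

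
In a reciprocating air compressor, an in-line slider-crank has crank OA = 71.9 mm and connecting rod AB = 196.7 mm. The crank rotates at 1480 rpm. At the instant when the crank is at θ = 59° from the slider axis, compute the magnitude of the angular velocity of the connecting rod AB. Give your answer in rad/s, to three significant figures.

30.7

ω = 155 rad/s (converted from 1480 rpm).
The rod makes angle φ with the slider axis where L sinφ = r sinθ; differentiating, L cosφ·φ̇ = r ω cosθ.
L cosφ = √(L² − r² sin²θ) = 0.1868 m.
|ω_rod| = r ω |cosθ| / √(L² − r² sin²θ) = 0.0719·155·0.51504/0.1868 = 30.725 rad/s.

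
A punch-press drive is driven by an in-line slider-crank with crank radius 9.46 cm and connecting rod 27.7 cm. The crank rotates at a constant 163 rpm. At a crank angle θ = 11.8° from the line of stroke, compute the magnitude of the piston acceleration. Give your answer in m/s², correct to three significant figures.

ω = 2π·163/60 = 17.07 rad/s
x(θ) = r cosθ + √(L² − r² sin²θ); with ω constant, a = ω²·d²x/dθ².
d²x/dθ² = −r cosθ − r²(cos2θ)/√u − r⁴ sin²2θ/(4u^{3/2}),  u = L² − r² sin²θ = 0.0763548 m².
Substituting r = 0.0946 m, L = 0.277 m, θ = 11.8°: d²x/dθ² = -0.12243 m.
a = ω²·d²x/dθ² = (17.07)²·(-0.12243) = -35.672 m/s²;  |a| = 35.672 m/s².

35.7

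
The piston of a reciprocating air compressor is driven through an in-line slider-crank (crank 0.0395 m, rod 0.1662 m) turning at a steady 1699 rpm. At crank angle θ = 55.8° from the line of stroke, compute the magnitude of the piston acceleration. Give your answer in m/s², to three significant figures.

ω = 2π·1699/60 = 177.9 rad/s
x(θ) = r cosθ + √(L² − r² sin²θ); with ω constant, a = ω²·d²x/dθ².
d²x/dθ² = −r cosθ − r²(cos2θ)/√u − r⁴ sin²2θ/(4u^{3/2}),  u = L² − r² sin²θ = 0.0265551 m².
Substituting r = 0.0395 m, L = 0.1662 m, θ = 55.8°: d²x/dθ² = -0.018799 m.
a = ω²·d²x/dθ² = (177.9)²·(-0.018799) = -595.09 m/s²;  |a| = 595.09 m/s².

595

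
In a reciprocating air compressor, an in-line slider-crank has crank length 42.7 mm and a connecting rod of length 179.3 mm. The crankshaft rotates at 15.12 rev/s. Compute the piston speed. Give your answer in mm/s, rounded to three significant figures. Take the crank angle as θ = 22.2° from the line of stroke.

ω = 2π·15.1 = 95 rad/s
For an in-line slider-crank, x = r cosθ + √(L² − r² sin²θ), so v = −rω sinθ·[1 + r cosθ/√(L² − r² sin²θ)].
With r = 0.0427 m, L = 0.1793 m, θ = 22.2°: √(L² − r² sin²θ) = 0.17857 m.
v = −0.0427·95·0.37784·[1 + 0.0427·0.92587/0.17857] = -1.8721 m/s.
|v| = 1.8721 m/s = 1872.1 mm/s.

1870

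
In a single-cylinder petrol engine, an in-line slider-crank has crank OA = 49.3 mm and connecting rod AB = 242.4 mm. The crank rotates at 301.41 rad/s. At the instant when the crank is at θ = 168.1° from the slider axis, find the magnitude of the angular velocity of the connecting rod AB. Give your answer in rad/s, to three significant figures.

60.0

ω = 301.4 rad/s
The rod makes angle φ with the slider axis where L sinφ = r sinθ; differentiating, L cosφ·φ̇ = r ω cosθ.
L cosφ = √(L² − r² sin²θ) = 0.24219 m.
|ω_rod| = r ω |cosθ| / √(L² − r² sin²θ) = 0.0493·301.4·0.97851/0.24219 = 60.037 rad/s.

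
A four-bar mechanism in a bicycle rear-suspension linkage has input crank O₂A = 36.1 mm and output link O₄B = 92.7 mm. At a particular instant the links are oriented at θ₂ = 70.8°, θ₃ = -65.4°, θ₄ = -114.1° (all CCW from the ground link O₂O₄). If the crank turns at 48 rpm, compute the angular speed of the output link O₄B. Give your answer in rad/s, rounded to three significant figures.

ω₂ = 5.027 rad/s (from 48 rpm).
Differentiating the loop-closure r₂e^{iθ₂}+r₃e^{iθ₃}=r₁+r₄e^{iθ₄} gives r₂ω₂e^{iθ₂}+r₃ω₃e^{iθ₃}=r₄ω₄e^{iθ₄}.
Eliminating the other unknown: ω₄ = r₂ω₂ sin(θ₂−θ₃) / [r₄ sin(θ₄−θ₃)].
Numerator sine = +0.69214; denominator sine = -0.75126.
Result = 0.0361·5.027·(+0.69214) / (0.0927·(-0.75126)) = -1.8034 rad/s; magnitude 1.8034 rad/s.

1.80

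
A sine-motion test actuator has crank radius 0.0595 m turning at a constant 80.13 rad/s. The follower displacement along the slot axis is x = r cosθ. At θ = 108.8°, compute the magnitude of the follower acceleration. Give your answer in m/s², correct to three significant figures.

123

ω = 80.13 rad/s
x = r cosθ ⇒ ẍ = −rω² cosθ (ω constant).
|a| = rω²|cosθ| = 0.0595·(80.13)²·|cos 108.8°| = 123.12 m/s².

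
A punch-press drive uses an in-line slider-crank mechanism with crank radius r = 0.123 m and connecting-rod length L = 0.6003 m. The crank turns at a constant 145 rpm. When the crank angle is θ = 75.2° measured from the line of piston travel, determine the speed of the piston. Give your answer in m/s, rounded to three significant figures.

ω = 2π·145/60 = 15.18 rad/s
For an in-line slider-crank, x = r cosθ + √(L² − r² sin²θ), so v = −rω sinθ·[1 + r cosθ/√(L² − r² sin²θ)].
With r = 0.123 m, L = 0.6003 m, θ = 75.2°: √(L² − r² sin²θ) = 0.5884 m.
v = −0.123·15.18·0.96682·[1 + 0.123·0.25545/0.5884] = -1.9021 m/s.
|v| = 1.9021 m/s.

1.90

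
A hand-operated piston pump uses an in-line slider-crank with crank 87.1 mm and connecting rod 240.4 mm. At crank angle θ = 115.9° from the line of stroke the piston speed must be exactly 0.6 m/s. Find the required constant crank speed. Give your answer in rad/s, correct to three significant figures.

9.20

For an in-line slider-crank, |v_piston| = rω|sinθ|·[1 + r cosθ/√(L² − r² sin²θ)].
With r = 0.0871 m, L = 0.2404 m, θ = 115.9°: the bracketed kinematic factor |dx/dθ| = 0.065235 m.
ω = v/|dx/dθ| = 0.6/0.065235 = 9.1974 rad/s.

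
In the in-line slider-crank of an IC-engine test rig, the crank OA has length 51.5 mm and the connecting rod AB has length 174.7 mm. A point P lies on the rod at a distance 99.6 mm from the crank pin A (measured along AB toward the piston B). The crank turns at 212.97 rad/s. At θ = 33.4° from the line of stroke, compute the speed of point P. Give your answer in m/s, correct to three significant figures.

ω = 213 rad/s.  Crank-pin speed |V_A| = rω = 10.968 m/s, perpendicular to OA.
Rod angle: sinφ = −(r/L) sinθ ⇒ φ = -9.339°; ω_rod = −rω cosθ/√(L²−r²sin²θ) = -53.117 rad/s.
V_P = V_A + ω_rod × AP, with AP = 0.0996 m along the rod.
Components: V_Px = −rω sinθ − a·ω_rod·sinφ = -6.8962 m/s;  V_Py = rω cosθ + a·ω_rod·cosφ = +3.9362 m/s.
|V_P| = √(V_Px² + V_Py²) = 7.9405 m/s.

7.94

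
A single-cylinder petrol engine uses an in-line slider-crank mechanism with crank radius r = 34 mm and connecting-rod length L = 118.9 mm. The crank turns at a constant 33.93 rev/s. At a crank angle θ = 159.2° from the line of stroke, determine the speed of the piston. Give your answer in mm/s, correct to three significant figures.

1880

ω = 2π·33.9 = 213.2 rad/s
For an in-line slider-crank, x = r cosθ + √(L² − r² sin²θ), so v = −rω sinθ·[1 + r cosθ/√(L² − r² sin²θ)].
With r = 0.034 m, L = 0.1189 m, θ = 159.2°: √(L² − r² sin²θ) = 0.11829 m.
v = −0.034·213.2·0.35511·[1 + 0.034·-0.93483/0.11829] = -1.8823 m/s.
|v| = 1.8823 m/s = 1882.3 mm/s.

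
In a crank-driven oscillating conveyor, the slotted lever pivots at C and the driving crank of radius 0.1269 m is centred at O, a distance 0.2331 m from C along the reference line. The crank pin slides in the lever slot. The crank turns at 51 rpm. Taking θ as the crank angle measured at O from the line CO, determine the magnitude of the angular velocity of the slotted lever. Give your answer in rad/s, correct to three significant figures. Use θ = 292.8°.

1.58

ω = 5.341 rad/s (from 51 rpm).
Crank pin A relative to C: A = (d + r cosθ, r sinθ); lever angle φ = atan2(r sinθ, d + r cosθ).
Differentiating tanφ: φ̇ = rω(d cosθ + r)/(d² + r² + 2dr cosθ).
d² + r² + 2dr cosθ = |CA|² = 0.0933649 m²;  d cosθ + r = +0.21723 m.
|ω_lever| = |0.1269·5.341·+0.21723| / 0.0933649 = 1.5769 rad/s.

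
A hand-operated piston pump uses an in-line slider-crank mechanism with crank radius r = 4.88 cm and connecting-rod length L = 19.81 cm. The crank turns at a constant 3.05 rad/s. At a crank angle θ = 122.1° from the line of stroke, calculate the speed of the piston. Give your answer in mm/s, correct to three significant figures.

ω = 3.05 rad/s
For an in-line slider-crank, x = r cosθ + √(L² − r² sin²θ), so v = −rω sinθ·[1 + r cosθ/√(L² − r² sin²θ)].
With r = 0.0488 m, L = 0.1981 m, θ = 122.1°: √(L² − r² sin²θ) = 0.19374 m.
v = −0.0488·3.05·0.84712·[1 + 0.0488·-0.53140/0.19374] = -0.10921 m/s.
|v| = 0.10921 m/s = 109.21 mm/s.

109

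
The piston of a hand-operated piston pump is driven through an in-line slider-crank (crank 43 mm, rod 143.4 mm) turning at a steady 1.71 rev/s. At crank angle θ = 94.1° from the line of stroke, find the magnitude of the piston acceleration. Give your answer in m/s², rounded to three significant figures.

1.90

ω = 2π·1.71 = 10.74 rad/s
x(θ) = r cosθ + √(L² − r² sin²θ); with ω constant, a = ω²·d²x/dθ².
d²x/dθ² = −r cosθ − r²(cos2θ)/√u − r⁴ sin²2θ/(4u^{3/2}),  u = L² − r² sin²θ = 0.018724 m².
Substituting r = 0.043 m, L = 0.1434 m, θ = 94.1°: d²x/dθ² = +0.016442 m.
a = ω²·d²x/dθ² = (10.74)²·(+0.016442) = +1.898 m/s²;  |a| = 1.898 m/s².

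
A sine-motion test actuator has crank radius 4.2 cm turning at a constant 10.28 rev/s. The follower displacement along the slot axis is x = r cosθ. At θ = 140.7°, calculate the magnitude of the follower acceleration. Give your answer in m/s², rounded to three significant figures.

136

ω = 64.59 rad/s (from 10.28 rev/s).
x = r cosθ ⇒ ẍ = −rω² cosθ (ω constant).
|a| = rω²|cosθ| = 0.042·(64.59)²·|cos 140.7°| = 135.6 m/s².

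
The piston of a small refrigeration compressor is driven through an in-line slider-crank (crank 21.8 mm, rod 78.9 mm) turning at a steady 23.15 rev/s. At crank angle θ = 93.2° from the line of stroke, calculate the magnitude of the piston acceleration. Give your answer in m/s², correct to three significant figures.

157

ω = 2π·23.1 = 145.5 rad/s
x(θ) = r cosθ + √(L² − r² sin²θ); with ω constant, a = ω²·d²x/dθ².
d²x/dθ² = −r cosθ − r²(cos2θ)/√u − r⁴ sin²2θ/(4u^{3/2}),  u = L² − r² sin²θ = 0.00575145 m².
Substituting r = 0.0218 m, L = 0.0789 m, θ = 93.2°: d²x/dθ² = +0.0074427 m.
a = ω²·d²x/dθ² = (145.5)²·(+0.0074427) = +157.47 m/s²;  |a| = 157.47 m/s².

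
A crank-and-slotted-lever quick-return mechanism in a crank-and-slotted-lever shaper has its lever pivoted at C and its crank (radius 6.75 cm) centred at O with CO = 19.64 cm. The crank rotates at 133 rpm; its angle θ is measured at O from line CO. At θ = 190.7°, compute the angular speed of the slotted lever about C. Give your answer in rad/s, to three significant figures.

ω = 13.93 rad/s (from 133 rpm).
Crank pin A relative to C: A = (d + r cosθ, r sinθ); lever angle φ = atan2(r sinθ, d + r cosθ).
Differentiating tanφ: φ̇ = rω(d cosθ + r)/(d² + r² + 2dr cosθ).
d² + r² + 2dr cosθ = |CA|² = 0.0170762 m²;  d cosθ + r = -0.12549 m.
|ω_lever| = |0.0675·13.93·-0.12549| / 0.0170762 = 6.9085 rad/s.

6.91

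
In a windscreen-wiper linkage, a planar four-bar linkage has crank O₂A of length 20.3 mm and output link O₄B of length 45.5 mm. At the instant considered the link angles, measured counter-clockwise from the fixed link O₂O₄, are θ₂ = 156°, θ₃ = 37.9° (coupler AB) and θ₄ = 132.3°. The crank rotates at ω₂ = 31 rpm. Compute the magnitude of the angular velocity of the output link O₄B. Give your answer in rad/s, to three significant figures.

ω₂ = 3.246 rad/s (from 31 rpm).
Differentiating the loop-closure r₂e^{iθ₂}+r₃e^{iθ₃}=r₁+r₄e^{iθ₄} gives r₂ω₂e^{iθ₂}+r₃ω₃e^{iθ₃}=r₄ω₄e^{iθ₄}.
Eliminating the other unknown: ω₄ = r₂ω₂ sin(θ₂−θ₃) / [r₄ sin(θ₄−θ₃)].
Numerator sine = +0.88213; denominator sine = +0.99705.
Result = 0.0203·3.246·(+0.88213) / (0.0455·(+0.99705)) = +1.2814 rad/s; magnitude 1.2814 rad/s.

1.28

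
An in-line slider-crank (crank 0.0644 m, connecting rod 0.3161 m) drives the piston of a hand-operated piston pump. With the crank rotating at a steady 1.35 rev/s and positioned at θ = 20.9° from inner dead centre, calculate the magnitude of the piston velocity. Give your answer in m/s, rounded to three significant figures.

ω = 2π·1.35 = 8.482 rad/s
For an in-line slider-crank, x = r cosθ + √(L² − r² sin²θ), so v = −rω sinθ·[1 + r cosθ/√(L² − r² sin²θ)].
With r = 0.0644 m, L = 0.3161 m, θ = 20.9°: √(L² − r² sin²θ) = 0.31526 m.
v = −0.0644·8.482·0.35674·[1 + 0.0644·0.93420/0.31526] = -0.23206 m/s.
|v| = 0.23206 m/s.

0.232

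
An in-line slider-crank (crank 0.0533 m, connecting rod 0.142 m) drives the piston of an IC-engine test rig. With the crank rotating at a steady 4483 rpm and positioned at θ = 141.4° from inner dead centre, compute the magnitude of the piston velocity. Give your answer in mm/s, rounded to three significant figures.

10900

ω = 2π·4483/60 = 469.5 rad/s
For an in-line slider-crank, x = r cosθ + √(L² − r² sin²θ), so v = −rω sinθ·[1 + r cosθ/√(L² − r² sin²θ)].
With r = 0.0533 m, L = 0.142 m, θ = 141.4°: √(L² − r² sin²θ) = 0.13805 m.
v = −0.0533·469.5·0.62388·[1 + 0.0533·-0.78152/0.13805] = -10.9 m/s.
|v| = 10.9 m/s = 10900 mm/s.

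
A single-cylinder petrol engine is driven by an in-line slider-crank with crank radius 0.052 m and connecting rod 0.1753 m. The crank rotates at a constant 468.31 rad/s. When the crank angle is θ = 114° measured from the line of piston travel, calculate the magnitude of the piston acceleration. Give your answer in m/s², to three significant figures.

ω = 468.3 rad/s
x(θ) = r cosθ + √(L² − r² sin²θ); with ω constant, a = ω²·d²x/dθ².
d²x/dθ² = −r cosθ − r²(cos2θ)/√u − r⁴ sin²2θ/(4u^{3/2}),  u = L² − r² sin²θ = 0.0284734 m².
Substituting r = 0.052 m, L = 0.1753 m, θ = 114°: d²x/dθ² = +0.031663 m.
a = ω²·d²x/dθ² = (468.3)²·(+0.031663) = +6944.1 m/s²;  |a| = 6944.1 m/s².

6940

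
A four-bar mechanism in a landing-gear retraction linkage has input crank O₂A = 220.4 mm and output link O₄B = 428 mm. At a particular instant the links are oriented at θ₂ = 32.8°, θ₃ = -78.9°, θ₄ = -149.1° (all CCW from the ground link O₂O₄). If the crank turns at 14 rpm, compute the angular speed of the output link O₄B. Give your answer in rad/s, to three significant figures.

ω₂ = 1.466 rad/s (from 14 rpm).
Differentiating the loop-closure r₂e^{iθ₂}+r₃e^{iθ₃}=r₁+r₄e^{iθ₄} gives r₂ω₂e^{iθ₂}+r₃ω₃e^{iθ₃}=r₄ω₄e^{iθ₄}.
Eliminating the other unknown: ω₄ = r₂ω₂ sin(θ₂−θ₃) / [r₄ sin(θ₄−θ₃)].
Numerator sine = +0.92913; denominator sine = -0.94088.
Result = 0.2204·1.466·(+0.92913) / (0.428·(-0.94088)) = -0.74553 rad/s; magnitude 0.74553 rad/s.

0.746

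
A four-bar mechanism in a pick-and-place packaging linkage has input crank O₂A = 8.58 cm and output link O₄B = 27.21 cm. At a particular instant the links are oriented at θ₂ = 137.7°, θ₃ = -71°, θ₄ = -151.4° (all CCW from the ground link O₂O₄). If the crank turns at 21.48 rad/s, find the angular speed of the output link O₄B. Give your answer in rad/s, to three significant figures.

3.30

ω₂ = 21.48 rad/s
Differentiating the loop-closure r₂e^{iθ₂}+r₃e^{iθ₃}=r₁+r₄e^{iθ₄} gives r₂ω₂e^{iθ₂}+r₃ω₃e^{iθ₃}=r₄ω₄e^{iθ₄}.
Eliminating the other unknown: ω₄ = r₂ω₂ sin(θ₂−θ₃) / [r₄ sin(θ₄−θ₃)].
Numerator sine = -0.48022; denominator sine = -0.98600.
Result = 0.0858·21.48·(-0.48022) / (0.2721·(-0.98600)) = +3.2988 rad/s; magnitude 3.2988 rad/s.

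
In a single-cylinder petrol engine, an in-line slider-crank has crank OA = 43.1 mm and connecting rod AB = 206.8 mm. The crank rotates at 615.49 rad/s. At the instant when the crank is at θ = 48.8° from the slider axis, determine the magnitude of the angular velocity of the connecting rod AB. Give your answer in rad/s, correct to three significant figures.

85.6

ω = 615.5 rad/s
The rod makes angle φ with the slider axis where L sinφ = r sinθ; differentiating, L cosφ·φ̇ = r ω cosθ.
L cosφ = √(L² − r² sin²θ) = 0.20424 m.
|ω_rod| = r ω |cosθ| / √(L² − r² sin²θ) = 0.0431·615.5·0.65869/0.20424 = 85.553 rad/s.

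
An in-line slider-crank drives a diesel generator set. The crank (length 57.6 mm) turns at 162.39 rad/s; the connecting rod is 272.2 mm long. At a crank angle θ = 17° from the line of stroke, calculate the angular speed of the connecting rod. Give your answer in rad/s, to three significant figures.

32.9

ω = 162.4 rad/s
The rod makes angle φ with the slider axis where L sinφ = r sinθ; differentiating, L cosφ·φ̇ = r ω cosθ.
L cosφ = √(L² − r² sin²θ) = 0.27168 m.
|ω_rod| = r ω |cosθ| / √(L² − r² sin²θ) = 0.0576·162.4·0.95630/0.27168 = 32.925 rad/s.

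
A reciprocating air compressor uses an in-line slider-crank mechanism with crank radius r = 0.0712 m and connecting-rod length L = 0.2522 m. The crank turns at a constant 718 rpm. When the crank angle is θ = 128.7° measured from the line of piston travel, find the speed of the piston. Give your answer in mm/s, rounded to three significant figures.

ω = 2π·718/60 = 75.19 rad/s
For an in-line slider-crank, x = r cosθ + √(L² − r² sin²θ), so v = −rω sinθ·[1 + r cosθ/√(L² − r² sin²θ)].
With r = 0.0712 m, L = 0.2522 m, θ = 128.7°: √(L² − r² sin²θ) = 0.246 m.
v = −0.0712·75.19·0.78043·[1 + 0.0712·-0.62524/0.246] = -3.4219 m/s.
|v| = 3.4219 m/s = 3421.9 mm/s.

3420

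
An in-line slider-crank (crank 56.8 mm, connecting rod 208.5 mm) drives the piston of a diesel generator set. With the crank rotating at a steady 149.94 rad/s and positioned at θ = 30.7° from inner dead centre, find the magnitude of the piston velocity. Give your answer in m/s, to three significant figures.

5.38

ω = 149.9 rad/s
For an in-line slider-crank, x = r cosθ + √(L² − r² sin²θ), so v = −rω sinθ·[1 + r cosθ/√(L² − r² sin²θ)].
With r = 0.0568 m, L = 0.2085 m, θ = 30.7°: √(L² − r² sin²θ) = 0.20647 m.
v = −0.0568·149.9·0.51054·[1 + 0.0568·0.85985/0.20647] = -5.3766 m/s.
|v| = 5.3766 m/s.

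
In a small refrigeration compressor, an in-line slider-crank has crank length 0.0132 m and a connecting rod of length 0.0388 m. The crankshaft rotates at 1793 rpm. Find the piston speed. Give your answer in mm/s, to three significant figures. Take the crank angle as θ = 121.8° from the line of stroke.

1710

ω = 2π·1793/60 = 187.8 rad/s
For an in-line slider-crank, x = r cosθ + √(L² − r² sin²θ), so v = −rω sinθ·[1 + r cosθ/√(L² − r² sin²θ)].
With r = 0.0132 m, L = 0.0388 m, θ = 121.8°: √(L² − r² sin²θ) = 0.037143 m.
v = −0.0132·187.8·0.84989·[1 + 0.0132·-0.52696/0.037143] = -1.712 m/s.
|v| = 1.712 m/s = 1712 mm/s.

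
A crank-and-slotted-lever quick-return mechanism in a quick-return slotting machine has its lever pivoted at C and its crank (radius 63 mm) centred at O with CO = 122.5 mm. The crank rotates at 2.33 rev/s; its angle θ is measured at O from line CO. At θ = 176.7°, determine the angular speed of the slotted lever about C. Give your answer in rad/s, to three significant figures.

15.3

ω = 14.64 rad/s (from 2.33 rev/s).
Crank pin A relative to C: A = (d + r cosθ, r sinθ); lever angle φ = atan2(r sinθ, d + r cosθ).
Differentiating tanφ: φ̇ = rω(d cosθ + r)/(d² + r² + 2dr cosθ).
d² + r² + 2dr cosθ = |CA|² = 0.00356584 m²;  d cosθ + r = -0.059297 m.
|ω_lever| = |0.063·14.64·-0.059297| / 0.00356584 = 15.337 rad/s.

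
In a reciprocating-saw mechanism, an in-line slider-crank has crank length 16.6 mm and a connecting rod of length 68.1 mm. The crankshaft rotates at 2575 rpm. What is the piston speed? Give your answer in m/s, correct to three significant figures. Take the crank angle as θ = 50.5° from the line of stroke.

4.00

ω = 2π·2575/60 = 269.7 rad/s
For an in-line slider-crank, x = r cosθ + √(L² − r² sin²θ), so v = −rω sinθ·[1 + r cosθ/√(L² − r² sin²θ)].
With r = 0.0166 m, L = 0.0681 m, θ = 50.5°: √(L² − r² sin²θ) = 0.066885 m.
v = −0.0166·269.7·0.77162·[1 + 0.0166·0.63608/0.066885] = -3.9993 m/s.
|v| = 3.9993 m/s.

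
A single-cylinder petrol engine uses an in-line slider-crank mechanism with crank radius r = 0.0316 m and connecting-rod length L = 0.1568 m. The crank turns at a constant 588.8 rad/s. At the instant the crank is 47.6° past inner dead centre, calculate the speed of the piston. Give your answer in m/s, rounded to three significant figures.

15.6

ω = 588.8 rad/s
For an in-line slider-crank, x = r cosθ + √(L² − r² sin²θ), so v = −rω sinθ·[1 + r cosθ/√(L² − r² sin²θ)].
With r = 0.0316 m, L = 0.1568 m, θ = 47.6°: √(L² − r² sin²θ) = 0.15505 m.
v = −0.0316·588.8·0.73846·[1 + 0.0316·0.67430/0.15505] = -15.628 m/s.
|v| = 15.628 m/s.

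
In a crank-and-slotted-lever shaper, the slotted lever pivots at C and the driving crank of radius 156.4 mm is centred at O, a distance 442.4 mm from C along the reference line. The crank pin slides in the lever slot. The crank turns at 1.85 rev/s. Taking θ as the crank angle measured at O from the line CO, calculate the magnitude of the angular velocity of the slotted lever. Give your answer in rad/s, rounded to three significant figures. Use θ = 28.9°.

ω = 11.62 rad/s (from 1.85 rev/s).
Crank pin A relative to C: A = (d + r cosθ, r sinθ); lever angle φ = atan2(r sinθ, d + r cosθ).
Differentiating tanφ: φ̇ = rω(d cosθ + r)/(d² + r² + 2dr cosθ).
d² + r² + 2dr cosθ = |CA|² = 0.341328 m²;  d cosθ + r = +0.54371 m.
|ω_lever| = |0.1564·11.62·+0.54371| / 0.341328 = 2.8959 rad/s.

2.90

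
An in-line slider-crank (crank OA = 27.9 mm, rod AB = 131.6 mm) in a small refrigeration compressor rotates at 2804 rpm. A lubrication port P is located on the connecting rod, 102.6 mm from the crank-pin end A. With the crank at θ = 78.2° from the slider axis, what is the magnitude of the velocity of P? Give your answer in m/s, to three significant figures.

8.30

ω = 293.6 rad/s.  Crank-pin speed |V_A| = rω = 8.1924 m/s, perpendicular to OA.
Rod angle: sinφ = −(r/L) sinθ ⇒ φ = -11.977°; ω_rod = −rω cosθ/√(L²−r²sin²θ) = -13.014 rad/s.
V_P = V_A + ω_rod × AP, with AP = 0.1026 m along the rod.
Components: V_Px = −rω sinθ − a·ω_rod·sinφ = -8.2964 m/s;  V_Py = rω cosθ + a·ω_rod·cosφ = +0.36918 m/s.
|V_P| = √(V_Px² + V_Py²) = 8.3046 m/s.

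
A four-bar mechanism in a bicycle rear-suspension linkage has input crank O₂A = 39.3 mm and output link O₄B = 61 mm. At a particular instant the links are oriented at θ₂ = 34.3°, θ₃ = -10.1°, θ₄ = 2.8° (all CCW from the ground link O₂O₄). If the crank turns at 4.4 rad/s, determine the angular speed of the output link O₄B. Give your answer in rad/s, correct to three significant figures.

8.88

ω₂ = 4.4 rad/s
Differentiating the loop-closure r₂e^{iθ₂}+r₃e^{iθ₃}=r₁+r₄e^{iθ₄} gives r₂ω₂e^{iθ₂}+r₃ω₃e^{iθ₃}=r₄ω₄e^{iθ₄}.
Eliminating the other unknown: ω₄ = r₂ω₂ sin(θ₂−θ₃) / [r₄ sin(θ₄−θ₃)].
Numerator sine = +0.69966; denominator sine = +0.22325.
Result = 0.0393·4.4·(+0.69966) / (0.061·(+0.22325)) = +8.8841 rad/s; magnitude 8.8841 rad/s.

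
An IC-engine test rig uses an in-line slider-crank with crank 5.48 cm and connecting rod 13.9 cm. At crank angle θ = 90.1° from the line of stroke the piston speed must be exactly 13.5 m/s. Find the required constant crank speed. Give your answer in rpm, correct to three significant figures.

2350

For an in-line slider-crank, |v_piston| = rω|sinθ|·[1 + r cosθ/√(L² − r² sin²θ)].
With r = 0.0548 m, L = 0.139 m, θ = 90.1°: the bracketed kinematic factor |dx/dθ| = 0.054759 m.
ω = v/|dx/dθ| = 13.5/0.054759 = 246.54 rad/s.
N = 60ω/(2π) = 2354.2 rpm.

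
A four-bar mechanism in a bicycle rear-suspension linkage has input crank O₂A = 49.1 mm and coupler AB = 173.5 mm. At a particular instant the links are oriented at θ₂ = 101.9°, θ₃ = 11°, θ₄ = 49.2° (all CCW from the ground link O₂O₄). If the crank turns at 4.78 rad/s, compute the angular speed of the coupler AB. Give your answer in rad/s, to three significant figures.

1.74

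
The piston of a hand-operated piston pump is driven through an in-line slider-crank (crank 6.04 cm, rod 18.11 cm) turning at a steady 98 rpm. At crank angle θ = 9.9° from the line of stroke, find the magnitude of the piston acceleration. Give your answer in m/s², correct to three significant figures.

ω = 2π·98/60 = 10.26 rad/s
x(θ) = r cosθ + √(L² − r² sin²θ); with ω constant, a = ω²·d²x/dθ².
d²x/dθ² = −r cosθ − r²(cos2θ)/√u − r⁴ sin²2θ/(4u^{3/2}),  u = L² − r² sin²θ = 0.0326894 m².
Substituting r = 0.0604 m, L = 0.1811 m, θ = 9.9°: d²x/dθ² = -0.07855 m.
a = ω²·d²x/dθ² = (10.26)²·(-0.07855) = -8.2729 m/s²;  |a| = 8.2729 m/s².

8.27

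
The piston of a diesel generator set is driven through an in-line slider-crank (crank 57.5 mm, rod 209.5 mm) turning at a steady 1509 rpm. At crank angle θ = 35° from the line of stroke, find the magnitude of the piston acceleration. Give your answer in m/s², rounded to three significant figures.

ω = 2π·1509/60 = 158 rad/s
x(θ) = r cosθ + √(L² − r² sin²θ); with ω constant, a = ω²·d²x/dθ².
d²x/dθ² = −r cosθ − r²(cos2θ)/√u − r⁴ sin²2θ/(4u^{3/2}),  u = L² − r² sin²θ = 0.0428025 m².
Substituting r = 0.0575 m, L = 0.2095 m, θ = 35°: d²x/dθ² = -0.05284 m.
a = ω²·d²x/dθ² = (158)²·(-0.05284) = -1319.5 m/s²;  |a| = 1319.5 m/s².

1320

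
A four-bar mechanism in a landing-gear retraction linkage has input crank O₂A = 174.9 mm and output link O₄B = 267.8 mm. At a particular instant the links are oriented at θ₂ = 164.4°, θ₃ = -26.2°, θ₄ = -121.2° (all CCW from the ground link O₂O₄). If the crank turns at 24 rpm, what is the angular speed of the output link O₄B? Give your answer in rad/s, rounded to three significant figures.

0.303

ω₂ = 2.513 rad/s (from 24 rpm).
Differentiating the loop-closure r₂e^{iθ₂}+r₃e^{iθ₃}=r₁+r₄e^{iθ₄} gives r₂ω₂e^{iθ₂}+r₃ω₃e^{iθ₃}=r₄ω₄e^{iθ₄}.
Eliminating the other unknown: ω₄ = r₂ω₂ sin(θ₂−θ₃) / [r₄ sin(θ₄−θ₃)].
Numerator sine = -0.18395; denominator sine = -0.99619.
Result = 0.1749·2.513·(-0.18395) / (0.2678·(-0.99619)) = +0.30309 rad/s; magnitude 0.30309 rad/s.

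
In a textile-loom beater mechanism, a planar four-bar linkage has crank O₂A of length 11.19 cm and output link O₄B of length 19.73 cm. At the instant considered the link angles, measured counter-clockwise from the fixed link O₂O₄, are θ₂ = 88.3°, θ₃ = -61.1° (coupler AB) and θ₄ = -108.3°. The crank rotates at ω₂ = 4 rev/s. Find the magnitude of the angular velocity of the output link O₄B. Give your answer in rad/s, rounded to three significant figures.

ω₂ = 25.13 rad/s (from 4 rev/s).
Differentiating the loop-closure r₂e^{iθ₂}+r₃e^{iθ₃}=r₁+r₄e^{iθ₄} gives r₂ω₂e^{iθ₂}+r₃ω₃e^{iθ₃}=r₄ω₄e^{iθ₄}.
Eliminating the other unknown: ω₄ = r₂ω₂ sin(θ₂−θ₃) / [r₄ sin(θ₄−θ₃)].
Numerator sine = +0.50904; denominator sine = -0.73373.
Result = 0.1119·25.13·(+0.50904) / (0.1973·(-0.73373)) = -9.8892 rad/s; magnitude 9.8892 rad/s.

9.89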